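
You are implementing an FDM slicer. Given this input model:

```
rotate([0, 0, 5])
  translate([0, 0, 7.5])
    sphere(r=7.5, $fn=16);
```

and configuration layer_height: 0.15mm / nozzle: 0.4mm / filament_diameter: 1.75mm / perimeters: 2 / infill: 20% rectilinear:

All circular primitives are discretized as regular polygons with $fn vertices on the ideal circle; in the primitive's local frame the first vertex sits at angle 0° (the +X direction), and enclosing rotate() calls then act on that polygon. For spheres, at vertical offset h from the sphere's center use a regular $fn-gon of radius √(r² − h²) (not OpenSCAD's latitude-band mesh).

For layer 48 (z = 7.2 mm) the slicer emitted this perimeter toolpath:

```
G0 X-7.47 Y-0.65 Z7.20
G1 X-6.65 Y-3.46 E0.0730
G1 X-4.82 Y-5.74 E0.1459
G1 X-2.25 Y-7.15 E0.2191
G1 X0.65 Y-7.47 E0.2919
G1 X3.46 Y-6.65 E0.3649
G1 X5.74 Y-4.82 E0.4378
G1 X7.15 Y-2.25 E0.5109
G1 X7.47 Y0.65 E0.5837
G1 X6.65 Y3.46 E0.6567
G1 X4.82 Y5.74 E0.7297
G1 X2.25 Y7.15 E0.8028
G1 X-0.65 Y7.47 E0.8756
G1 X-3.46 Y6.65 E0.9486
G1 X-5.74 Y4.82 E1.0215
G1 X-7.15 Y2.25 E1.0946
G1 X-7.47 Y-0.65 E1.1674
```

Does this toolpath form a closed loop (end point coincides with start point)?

yes

Start point (G0): (-7.47, -0.65). End point (last G1): the path returns to the start — closed.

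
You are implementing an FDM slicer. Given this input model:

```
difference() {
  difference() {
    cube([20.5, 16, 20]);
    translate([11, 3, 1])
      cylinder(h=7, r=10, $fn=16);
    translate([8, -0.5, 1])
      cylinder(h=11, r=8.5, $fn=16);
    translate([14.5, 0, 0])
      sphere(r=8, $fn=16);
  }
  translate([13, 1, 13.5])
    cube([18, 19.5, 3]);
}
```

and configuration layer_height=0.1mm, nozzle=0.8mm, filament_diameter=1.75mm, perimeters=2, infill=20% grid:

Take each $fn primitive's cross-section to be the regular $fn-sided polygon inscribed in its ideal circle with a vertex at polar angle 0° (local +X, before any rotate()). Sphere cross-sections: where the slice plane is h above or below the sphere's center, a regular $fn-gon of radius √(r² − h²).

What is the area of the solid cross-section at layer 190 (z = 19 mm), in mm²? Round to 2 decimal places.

328.00 mm²

At z = 19 mm: the 20.5×16 cube contributes its full rectangle (area 328.00 mm²); the cylinder at (11, 3) does not reach this height (z outside [1, 8]); the cylinder at (8, -0.5) is not intersected at this z (z outside [1, 12]); the sphere at (14.5, 0) is absent (|z−center|=19.000 > r=8); Taking the first minus the rest: none of the subtracted shapes is present at this height, so the 20.5×16 cube is unchanged — area = 328.00 mm²; the cube at (13, 1) is not intersected at this z (z outside [13.5, 16.5]); After the difference (first − rest): none of the subtracted shapes is present at this height, so the result so far is unchanged — area = 328.00 mm². Overall, the cross-section is a single solid region. Net area = 328.00 mm².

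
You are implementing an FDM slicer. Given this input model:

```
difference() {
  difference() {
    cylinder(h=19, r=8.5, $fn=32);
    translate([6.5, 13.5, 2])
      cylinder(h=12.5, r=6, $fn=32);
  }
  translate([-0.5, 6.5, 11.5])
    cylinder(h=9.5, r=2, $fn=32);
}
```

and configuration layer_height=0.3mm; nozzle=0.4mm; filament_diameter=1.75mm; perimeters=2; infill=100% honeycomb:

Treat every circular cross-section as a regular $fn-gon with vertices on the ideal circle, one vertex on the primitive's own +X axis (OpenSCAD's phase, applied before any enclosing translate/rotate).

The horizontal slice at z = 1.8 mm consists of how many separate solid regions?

1

At z = 1.8 mm: the cylinder: section is a regular 32-gon, circumradius r=8.5; the cylinder at (6.5, 13.5) does not reach this height (z outside [2, 14.5]); After the difference (first − rest): none of the subtracted shapes is present at this height, so the r=8.5 cylinder is unchanged — 1 connected region; the cylinder at (-0.5, 6.5) does not reach this height (z outside [11.5, 21]); Subtracting the remaining from the first: none of the subtracted shapes is present at this height, so the result so far is unchanged — 1 connected region. The result has 1 disconnected region.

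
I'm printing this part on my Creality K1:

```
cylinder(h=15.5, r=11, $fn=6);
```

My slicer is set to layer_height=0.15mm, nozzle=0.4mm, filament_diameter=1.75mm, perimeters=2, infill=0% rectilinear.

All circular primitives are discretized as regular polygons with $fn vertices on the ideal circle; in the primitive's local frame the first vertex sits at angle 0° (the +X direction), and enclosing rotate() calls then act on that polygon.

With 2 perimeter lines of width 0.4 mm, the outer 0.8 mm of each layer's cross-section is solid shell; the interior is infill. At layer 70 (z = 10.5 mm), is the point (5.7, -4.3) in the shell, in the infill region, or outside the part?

At z = 10.5 mm: the r=11 cylinder gives a regular 6-gon of circumradius 11 (constant along its height). Overall, the cross-section is a single solid region. The nearest boundary edge runs (5.50, -9.53)→(11.00, 0.00); distance from the point to it = 2.44 mm. The point is inside the cross-section and 2.44 mm from the nearest boundary — more than the 0.8 mm shell width (2 × 0.4), so it's in the infill interior.

infill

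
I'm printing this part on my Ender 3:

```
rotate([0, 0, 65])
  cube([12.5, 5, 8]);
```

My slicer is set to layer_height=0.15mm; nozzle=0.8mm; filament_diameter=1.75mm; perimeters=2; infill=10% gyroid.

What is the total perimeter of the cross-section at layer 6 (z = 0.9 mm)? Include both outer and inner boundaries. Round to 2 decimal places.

At z = 0.9 mm: the cube (footprint 12.5×5) is included at this height (perimeter 35.00 mm); (rotated 65° about Z; rotation is an isometry so areas/perimeters/island counts are preserved). Overall, the cross-section is a single solid region. Total boundary length (outer) = 35.00 mm.

35.00 mm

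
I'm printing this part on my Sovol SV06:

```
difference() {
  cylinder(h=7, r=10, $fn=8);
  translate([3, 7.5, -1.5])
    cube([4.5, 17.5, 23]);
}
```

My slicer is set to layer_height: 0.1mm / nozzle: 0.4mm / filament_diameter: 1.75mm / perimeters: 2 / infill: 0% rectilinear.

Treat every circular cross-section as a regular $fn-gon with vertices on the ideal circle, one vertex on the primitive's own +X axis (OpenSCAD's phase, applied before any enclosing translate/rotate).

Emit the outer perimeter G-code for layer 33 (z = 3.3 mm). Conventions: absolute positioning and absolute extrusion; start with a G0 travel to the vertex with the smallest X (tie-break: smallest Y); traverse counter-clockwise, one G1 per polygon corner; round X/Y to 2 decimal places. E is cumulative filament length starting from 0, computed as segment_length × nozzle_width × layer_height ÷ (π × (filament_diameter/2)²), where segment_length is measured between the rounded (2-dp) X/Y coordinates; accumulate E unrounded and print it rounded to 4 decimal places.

G0 X-10.00 Y0.00 Z3.30
G1 X-7.07 Y-7.07 E0.1273
G1 X0.00 Y-10.00 E0.2545
G1 X7.07 Y-7.07 E0.3818
G1 X10.00 Y0.00 E0.5091
G1 X7.07 Y7.07 E0.6364
G1 X6.04 Y7.50 E0.6549
G1 X3.00 Y7.50 E0.7055
G1 X3.00 Y8.76 E0.7264
G1 X0.00 Y10.00 E0.7804
G1 X-7.07 Y7.07 E0.9077
G1 X-10.00 Y0.00 E1.0350

At z = 3.3 mm: the cylinder: section is a regular 8-gon, circumradius r=10; the cube at (3, 7.5) is present — its section is the full 4.5×17.5 rectangle; After the difference (first − rest): starting from the r=10 cylinder, the 4.5×17.5 cube at (3, 7.5) partially overlaps it — only the 1.91 mm² overlap (of its 78.75 mm²) is removed, clipping the outline — 1 connected region. The outline is a single polygon with 11 vertices. Extrusion per mm of travel: 0.4 × 0.1 / (π × 0.875²) = 0.016630. Accumulating E over each segment gives final E = 1.0350.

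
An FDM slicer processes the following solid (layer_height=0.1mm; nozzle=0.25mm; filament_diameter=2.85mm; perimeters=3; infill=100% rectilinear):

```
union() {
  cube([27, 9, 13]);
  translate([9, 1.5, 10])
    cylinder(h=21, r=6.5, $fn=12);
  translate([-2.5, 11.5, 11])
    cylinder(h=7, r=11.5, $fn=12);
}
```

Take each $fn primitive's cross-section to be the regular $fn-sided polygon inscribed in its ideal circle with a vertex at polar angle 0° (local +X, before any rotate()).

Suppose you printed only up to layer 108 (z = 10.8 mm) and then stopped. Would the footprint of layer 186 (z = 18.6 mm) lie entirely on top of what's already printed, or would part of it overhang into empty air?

Compare the two slices. At z = 10.8: the 27×9 cube contributes its full rectangle (area 243.00 mm²); the r=6.5 cylinder at (9, 1.5) gives a regular 12-gon of circumradius 6.5 (constant along its height) (area = (12/2)·6.500²·sin(360°/12) = 126.75 mm²); the cylinder at (-2.5, 11.5) is absent (z outside [11, 18]); Merging all regions: the regions partially overlap — summed areas 369.75 mm² minus the doubly-counted overlap 82.27 mm² gives 287.48 mm² — area = 287.48 mm². At z = 18.6: the cube is absent (z outside [0, 13]); the cylinder at (9, 1.5): section is a regular 12-gon, circumradius r=6.5 (area = (12/2)·6.500²·sin(360°/12) = 126.75 mm²); the cylinder at (-2.5, 11.5) is not intersected at this z (z outside [11, 18]); Combining (union): only the r=6.5 cylinder at (9, 1.5) is present, so the union is just that shape — area = 126.75 mm². Checking containment: the cross-section at z = 18.6 is a subset of the cross-section at z = 10.8.

entirely on top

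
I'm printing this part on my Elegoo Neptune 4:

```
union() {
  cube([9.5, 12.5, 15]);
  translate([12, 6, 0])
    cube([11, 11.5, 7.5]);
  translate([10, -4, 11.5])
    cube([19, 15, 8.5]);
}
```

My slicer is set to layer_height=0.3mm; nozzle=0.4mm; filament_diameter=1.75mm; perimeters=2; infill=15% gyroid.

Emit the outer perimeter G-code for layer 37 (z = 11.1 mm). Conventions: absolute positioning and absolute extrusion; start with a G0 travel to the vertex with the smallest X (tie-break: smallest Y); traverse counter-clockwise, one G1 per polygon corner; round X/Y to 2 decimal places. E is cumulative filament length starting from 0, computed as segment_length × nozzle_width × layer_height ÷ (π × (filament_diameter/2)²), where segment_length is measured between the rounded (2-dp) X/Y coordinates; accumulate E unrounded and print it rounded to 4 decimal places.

At z = 11.1 mm: the cube (footprint 9.5×12.5) is included at this height; the cube at (12, 6) is not intersected at this z (z outside [0, 7.5]); the cube at (10, -4) is not intersected at this z (z outside [11.5, 20]); Taking the union: only the 9.5×12.5 cube is present, so the union is just that shape — 1 connected region. The outline is a single polygon with 4 vertices. Extrusion per mm of travel: 0.4 × 0.3 / (π × 0.875²) = 0.049890. Accumulating E over each segment gives final E = 2.1952.

G0 X0.00 Y0.00 Z11.10
G1 X9.50 Y0.00 E0.4740
G1 X9.50 Y12.50 E1.0976
G1 X0.00 Y12.50 E1.5715
G1 X0.00 Y0.00 E2.1952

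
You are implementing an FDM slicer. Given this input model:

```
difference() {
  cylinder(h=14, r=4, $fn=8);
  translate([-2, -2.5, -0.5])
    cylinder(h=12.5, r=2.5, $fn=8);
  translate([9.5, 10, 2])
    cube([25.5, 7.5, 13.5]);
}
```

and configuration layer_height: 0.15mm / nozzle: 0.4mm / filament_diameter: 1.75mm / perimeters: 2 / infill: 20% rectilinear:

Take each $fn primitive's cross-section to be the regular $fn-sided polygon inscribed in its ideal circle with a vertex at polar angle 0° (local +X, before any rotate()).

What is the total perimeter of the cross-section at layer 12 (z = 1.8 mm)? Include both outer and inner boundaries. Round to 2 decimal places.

26.50 mm

At z = 1.8 mm: the cylinder: section is a regular 8-gon, circumradius r=4 (perimeter = 2·8·4.000·sin(180°/8) = 24.49 mm); the cylinder at (-2, -2.5): section is a regular 8-gon, circumradius r=2.5 (perimeter = 2·8·2.500·sin(180°/8) = 15.31 mm); the cube at (9.5, 10) is absent (z outside [2, 15.5]); Taking the first minus the rest: starting from the r=4 cylinder, the r=2.5 cylinder at (-2, -2.5) partially overlaps it — only the 10.31 mm² overlap (of its 17.68 mm²) is removed, clipping the outline — boundary = 26.50 mm. Overall, the cross-section is a single solid region. Total boundary length (outer) = 26.50 mm.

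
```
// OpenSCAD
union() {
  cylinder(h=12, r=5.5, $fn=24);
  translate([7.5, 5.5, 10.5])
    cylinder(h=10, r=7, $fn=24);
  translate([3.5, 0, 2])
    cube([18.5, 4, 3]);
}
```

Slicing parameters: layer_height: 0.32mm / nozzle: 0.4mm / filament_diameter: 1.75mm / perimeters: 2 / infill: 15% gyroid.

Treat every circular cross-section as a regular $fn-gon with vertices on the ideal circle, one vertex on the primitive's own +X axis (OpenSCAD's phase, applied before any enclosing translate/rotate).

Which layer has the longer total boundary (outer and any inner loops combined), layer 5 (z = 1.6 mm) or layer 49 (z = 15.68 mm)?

Layer 5 (z = 1.6): the r=5.5 cylinder gives a regular 24-gon of circumradius 5.5 (constant along its height) (perimeter = 2·24·5.500·sin(180°/24) = 34.46 mm); the cylinder at (7.5, 5.5) does not reach this height (z outside [10.5, 20.5]); the cube at (3.5, 0) is not intersected at this z (z outside [2, 5]); Merging all regions: only the r=5.5 cylinder is present, so the union is just that shape — boundary = 34.46 mm. So its perimeter = 34.46 mm. Layer 49 (z = 15.68): the cylinder is not intersected at this z (z outside [0, 12]); the r=7 cylinder at (7.5, 5.5) gives a regular 24-gon of circumradius 7 (constant along its height) (perimeter = 2·24·7.000·sin(180°/24) = 43.86 mm); the cube at (3.5, 0) is not intersected at this z (z outside [2, 5]); Taking the union: only the r=7 cylinder at (7.5, 5.5) is present, so the union is just that shape — boundary = 43.86 mm. So its perimeter = 43.86 mm. Layer 49 is larger (43.86 vs 34.46 mm).

layer 49 (z = 15.68 mm)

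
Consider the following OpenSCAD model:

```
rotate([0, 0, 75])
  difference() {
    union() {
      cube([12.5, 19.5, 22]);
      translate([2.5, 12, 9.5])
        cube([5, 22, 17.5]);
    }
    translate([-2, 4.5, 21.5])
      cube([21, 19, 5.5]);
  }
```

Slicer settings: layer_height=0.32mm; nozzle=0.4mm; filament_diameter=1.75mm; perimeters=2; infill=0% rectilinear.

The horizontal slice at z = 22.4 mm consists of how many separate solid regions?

At z = 22.4 mm: the cube does not reach this height (z outside [0, 22]); the cube at (2.5, 12) (footprint 5×22) is included at this height; Combining (union): only the 5×22 cube at (2.5, 12) is present, so the union is just that shape — 1 connected region; the cube at (-2, 4.5) (footprint 21×19) is included at this height; Subtracting the remaining from the first: starting from the result so far, the 21×19 cube at (-2, 4.5) partially overlaps it — only the 57.50 mm² overlap (of its 399.00 mm²) is removed, clipping the outline — 1 connected region; (rotated 75° about Z; rotation is an isometry so areas/perimeters/island counts are preserved). The result has 1 disconnected region.

1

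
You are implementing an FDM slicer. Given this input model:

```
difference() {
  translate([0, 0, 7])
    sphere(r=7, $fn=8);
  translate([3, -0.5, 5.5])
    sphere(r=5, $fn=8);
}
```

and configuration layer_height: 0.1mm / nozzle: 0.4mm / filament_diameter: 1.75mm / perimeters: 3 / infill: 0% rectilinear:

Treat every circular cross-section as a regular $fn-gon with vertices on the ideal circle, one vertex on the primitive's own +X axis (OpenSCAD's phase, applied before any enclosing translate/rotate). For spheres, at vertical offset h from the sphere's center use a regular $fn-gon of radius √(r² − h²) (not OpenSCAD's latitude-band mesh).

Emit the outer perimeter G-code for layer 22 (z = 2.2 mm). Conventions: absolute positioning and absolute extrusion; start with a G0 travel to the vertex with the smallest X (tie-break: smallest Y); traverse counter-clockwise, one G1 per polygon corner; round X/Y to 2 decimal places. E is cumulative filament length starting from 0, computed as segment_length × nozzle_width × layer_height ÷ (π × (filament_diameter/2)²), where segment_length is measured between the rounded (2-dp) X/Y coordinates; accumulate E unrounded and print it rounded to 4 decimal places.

At z = 2.2 mm: the r=7 sphere slices to a regular 8-gon of circumradius 5.095 (√(r²−h²) with h=4.8 from center); the r=5 sphere at (3, -0.5) contributes a regular 8-gon of circumradius √(5²−3.3²) = 3.756; After the difference (first − rest): starting from the r=7 sphere, the r=5 sphere at (3, -0.5) partially overlaps it — only the 29.28 mm² overlap (of its 39.91 mm²) is removed, clipping the outline — 1 connected region. The outline is a single polygon with 12 vertices. Extrusion per mm of travel: 0.4 × 0.1 / (π × 0.875²) = 0.016630. Accumulating E over each segment gives final E = 0.5814.

G0 X-5.10 Y0.00 Z2.20
G1 X-3.60 Y-3.60 E0.0649
G1 X0.00 Y-5.10 E0.1297
G1 X2.51 Y-4.05 E0.1750
G1 X0.34 Y-3.16 E0.2140
G1 X-0.76 Y-0.50 E0.2618
G1 X0.34 Y2.16 E0.3097
G1 X3.00 Y3.26 E0.3576
G1 X3.90 Y2.88 E0.3738
G1 X3.60 Y3.60 E0.3868
G1 X0.00 Y5.10 E0.4516
G1 X-3.60 Y3.60 E0.5165
G1 X-5.10 Y0.00 E0.5814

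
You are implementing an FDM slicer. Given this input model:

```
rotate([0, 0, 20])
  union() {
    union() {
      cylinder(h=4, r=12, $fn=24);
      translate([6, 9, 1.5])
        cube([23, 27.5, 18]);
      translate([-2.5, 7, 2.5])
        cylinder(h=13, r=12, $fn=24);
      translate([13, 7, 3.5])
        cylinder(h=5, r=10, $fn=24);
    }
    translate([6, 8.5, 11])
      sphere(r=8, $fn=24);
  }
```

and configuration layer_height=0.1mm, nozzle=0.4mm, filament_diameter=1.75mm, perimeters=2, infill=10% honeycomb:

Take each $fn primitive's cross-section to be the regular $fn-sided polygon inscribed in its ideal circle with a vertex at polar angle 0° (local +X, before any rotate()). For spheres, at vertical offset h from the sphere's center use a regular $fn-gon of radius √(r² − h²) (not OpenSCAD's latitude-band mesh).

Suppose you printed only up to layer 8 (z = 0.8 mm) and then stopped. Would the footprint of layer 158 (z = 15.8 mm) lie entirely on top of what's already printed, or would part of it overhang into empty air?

part overhangs

Compare the two slices. At z = 0.8: the r=12 cylinder gives a regular 24-gon of circumradius 12 (constant along its height) (area = (24/2)·12.000²·sin(360°/24) = 447.24 mm²); the cube at (6, 9) does not reach this height (z outside [1.5, 19.5]); the cylinder at (-2.5, 7) is not intersected at this z (z outside [2.5, 15.5]); the cylinder at (13, 7) does not reach this height (z outside [3.5, 8.5]); Taking the union: only the r=12 cylinder is present, so the union is just that shape — area = 447.24 mm²; the sphere at (6, 8.5) is absent (|z−center|=10.200 > r=8); Merging all regions: only the result so far is present, so the union is just that shape — area = 447.24 mm²; (whole slice rotated 20° about Z — lengths, areas and connectivity unchanged). At z = 15.8: the cylinder is not intersected at this z (z outside [0, 4]); the cube at (6, 9) (footprint 23×27.5) is included at this height (area 632.50 mm²); the cylinder at (-2.5, 7) is not intersected at this z (z outside [2.5, 15.5]); the cylinder at (13, 7) is absent (z outside [3.5, 8.5]); Merging all regions: only the 23×27.5 cube at (6, 9) is present, so the union is just that shape — area = 632.50 mm²; the sphere at (6, 8.5): section is a regular 24-gon, circumradius = √(r²−h²) = √(8²−4.8²) = 6.400 (area = (24/2)·6.400²·sin(360°/24) = 127.21 mm²); Combining (union): the regions partially overlap — summed areas 759.71 mm² minus the doubly-counted overlap 28.62 mm² gives 731.09 mm² — area = 731.09 mm²; (whole slice rotated 20° about Z — lengths, areas and connectivity unchanged). Checking containment: at z = 15.8 the cross-section extends beyond the z = 0.8 cross-section by about 655.60 mm².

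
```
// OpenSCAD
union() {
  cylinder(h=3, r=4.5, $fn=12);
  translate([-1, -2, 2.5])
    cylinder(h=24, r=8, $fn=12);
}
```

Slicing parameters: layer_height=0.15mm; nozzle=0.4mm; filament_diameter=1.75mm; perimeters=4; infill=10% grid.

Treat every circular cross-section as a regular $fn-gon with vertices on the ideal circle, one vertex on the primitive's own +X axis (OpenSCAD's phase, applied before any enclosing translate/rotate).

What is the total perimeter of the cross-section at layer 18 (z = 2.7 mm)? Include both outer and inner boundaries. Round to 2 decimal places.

At z = 2.7 mm: the cylinder: section is a regular 12-gon, circumradius r=4.5 (perimeter = 2·12·4.500·sin(180°/12) = 27.95 mm); the cylinder at (-1, -2): section is a regular 12-gon, circumradius r=8 (perimeter = 2·12·8.000·sin(180°/12) = 49.69 mm); Taking the union: the r=4.5 cylinder lies entirely inside the r=8 cylinder at (-1, -2), so the union is just the r=8 cylinder at (-1, -2) — boundary = 49.69 mm. Overall, the cross-section is a single solid region. Total boundary length (outer) = 49.69 mm.

49.69 mm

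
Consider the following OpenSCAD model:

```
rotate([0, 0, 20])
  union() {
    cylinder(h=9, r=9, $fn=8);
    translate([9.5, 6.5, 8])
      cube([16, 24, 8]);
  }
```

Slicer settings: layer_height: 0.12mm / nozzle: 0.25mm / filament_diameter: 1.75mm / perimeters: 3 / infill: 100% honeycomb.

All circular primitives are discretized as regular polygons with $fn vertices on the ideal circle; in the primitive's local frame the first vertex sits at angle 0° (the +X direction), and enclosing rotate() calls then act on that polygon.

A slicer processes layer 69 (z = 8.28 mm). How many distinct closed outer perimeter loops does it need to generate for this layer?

2

At z = 8.28 mm: the cylinder: section is a regular 8-gon, circumradius r=9; the 16×24 cube at (9.5, 6.5) contributes its full rectangle; Combining (union): the 2 present regions are separate (no shared area or edge), so areas and boundary lengths simply add and each stays a separate island — 2 connected regions; (whole slice rotated 20° about Z — lengths, areas and connectivity unchanged). The result has 2 disconnected regions.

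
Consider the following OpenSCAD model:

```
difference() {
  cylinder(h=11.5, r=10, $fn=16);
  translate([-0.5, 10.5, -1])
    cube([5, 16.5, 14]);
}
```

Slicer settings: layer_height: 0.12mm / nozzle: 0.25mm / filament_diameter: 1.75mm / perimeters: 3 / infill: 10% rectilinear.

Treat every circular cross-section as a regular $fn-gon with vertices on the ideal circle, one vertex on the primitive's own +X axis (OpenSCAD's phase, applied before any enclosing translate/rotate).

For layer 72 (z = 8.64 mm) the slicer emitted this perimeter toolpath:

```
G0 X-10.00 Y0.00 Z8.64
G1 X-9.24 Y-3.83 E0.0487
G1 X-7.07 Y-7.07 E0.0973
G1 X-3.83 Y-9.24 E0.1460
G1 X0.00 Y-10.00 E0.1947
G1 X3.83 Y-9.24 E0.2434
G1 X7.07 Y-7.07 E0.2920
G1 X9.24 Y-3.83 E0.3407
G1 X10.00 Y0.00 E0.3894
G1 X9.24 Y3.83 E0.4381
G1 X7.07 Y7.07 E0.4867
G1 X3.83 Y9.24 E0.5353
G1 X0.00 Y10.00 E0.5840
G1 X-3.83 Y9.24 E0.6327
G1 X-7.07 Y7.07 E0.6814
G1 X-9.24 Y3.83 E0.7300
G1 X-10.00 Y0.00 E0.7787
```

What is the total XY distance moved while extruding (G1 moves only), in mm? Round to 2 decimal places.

Sum the Euclidean lengths of each G1 segment: total = 62.43 mm.

62.43 mm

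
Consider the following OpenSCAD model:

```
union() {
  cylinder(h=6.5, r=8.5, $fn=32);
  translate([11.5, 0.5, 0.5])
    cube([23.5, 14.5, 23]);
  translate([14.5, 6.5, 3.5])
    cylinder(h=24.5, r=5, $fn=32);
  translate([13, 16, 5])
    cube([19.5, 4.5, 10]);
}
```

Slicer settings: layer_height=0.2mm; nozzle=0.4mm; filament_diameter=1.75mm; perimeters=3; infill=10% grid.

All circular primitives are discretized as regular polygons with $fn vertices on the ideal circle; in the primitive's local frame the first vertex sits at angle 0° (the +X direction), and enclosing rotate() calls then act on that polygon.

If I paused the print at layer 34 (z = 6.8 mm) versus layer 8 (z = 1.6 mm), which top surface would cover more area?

Layer 34 (z = 6.8): the cylinder is not intersected at this z (z outside [0, 6.5]); the 23.5×14.5 cube at (11.5, 0.5) contributes its full rectangle (area 340.75 mm²); the r=5 cylinder at (14.5, 6.5) contributes a regular 32-gon of circumradius 5 (area = (32/2)·5.000²·sin(360°/32) = 78.04 mm²); the cube at (13, 16) is present — its section is the full 19.5×4.5 rectangle (area 87.75 mm²); Taking the union: the regions partially overlap — summed areas 506.54 mm² minus the doubly-counted overlap 67.00 mm² gives 439.53 mm² — area = 439.53 mm². So its area = 439.53 mm². Layer 8 (z = 1.6): the r=8.5 cylinder gives a regular 32-gon of circumradius 8.5 (constant along its height) (area = (32/2)·8.500²·sin(360°/32) = 225.52 mm²); the cube at (11.5, 0.5) is present — its section is the full 23.5×14.5 rectangle (area 340.75 mm²); the cylinder at (14.5, 6.5) is not intersected at this z (z outside [3.5, 28]); the cube at (13, 16) is absent (z outside [5, 15]); Taking the union: the 2 present regions are separate (no shared area or edge), so areas and boundary lengths simply add and each stays a separate island — area = 566.27 mm². So its area = 566.27 mm². Layer 8 is larger (566.27 vs 439.53 mm²).

layer 8 (z = 1.6 mm)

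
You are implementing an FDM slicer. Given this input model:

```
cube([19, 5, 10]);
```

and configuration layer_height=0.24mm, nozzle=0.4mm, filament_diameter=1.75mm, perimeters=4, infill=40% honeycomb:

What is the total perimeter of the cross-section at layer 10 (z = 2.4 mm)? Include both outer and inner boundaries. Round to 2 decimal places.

48.00 mm

At z = 2.4 mm: the cube is present — its section is the full 19×5 rectangle (perimeter 48.00 mm). Overall, the cross-section is a single solid region. Total boundary length (outer) = 48.00 mm.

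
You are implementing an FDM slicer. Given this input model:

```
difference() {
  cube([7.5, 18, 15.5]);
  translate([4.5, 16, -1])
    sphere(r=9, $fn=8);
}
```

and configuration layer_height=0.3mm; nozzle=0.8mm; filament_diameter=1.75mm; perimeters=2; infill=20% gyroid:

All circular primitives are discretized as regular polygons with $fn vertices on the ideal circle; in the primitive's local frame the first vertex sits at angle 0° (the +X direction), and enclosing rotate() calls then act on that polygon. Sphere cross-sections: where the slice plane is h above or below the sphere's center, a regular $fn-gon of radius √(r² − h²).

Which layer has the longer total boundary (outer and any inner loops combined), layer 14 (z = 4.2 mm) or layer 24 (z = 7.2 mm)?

layer 24 (z = 7.2 mm)

Layer 14 (z = 4.2): the cube is present — its section is the full 7.5×18 rectangle (perimeter 51.00 mm); the r=9 sphere at (4.5, 16) slices to a regular 8-gon of circumradius 7.346 (√(r²−h²) with h=5.2 from center) (perimeter = 2·8·7.346·sin(180°/8) = 44.98 mm); Subtracting the remaining from the first: starting from the 7.5×18 cube, the r=9 sphere at (4.5, 16) partially overlaps it — only the 64.04 mm² overlap (of its 152.62 mm²) is removed, clipping the outline — boundary = 36.03 mm. So its perimeter = 36.03 mm. Layer 24 (z = 7.2): the cube (footprint 7.5×18) is included at this height (perimeter 51.00 mm); the r=9 sphere at (4.5, 16) contributes a regular 8-gon of circumradius √(9²−8.2²) = 3.709 (perimeter = 2·8·3.709·sin(180°/8) = 22.71 mm); Subtracting the remaining from the first: starting from the 7.5×18 cube, the r=9 sphere at (4.5, 16) partially overlaps it — only the 31.43 mm² overlap (of its 38.92 mm²) is removed, clipping the outline — boundary = 53.79 mm. So its perimeter = 53.79 mm. Layer 24 is larger (53.79 vs 36.03 mm).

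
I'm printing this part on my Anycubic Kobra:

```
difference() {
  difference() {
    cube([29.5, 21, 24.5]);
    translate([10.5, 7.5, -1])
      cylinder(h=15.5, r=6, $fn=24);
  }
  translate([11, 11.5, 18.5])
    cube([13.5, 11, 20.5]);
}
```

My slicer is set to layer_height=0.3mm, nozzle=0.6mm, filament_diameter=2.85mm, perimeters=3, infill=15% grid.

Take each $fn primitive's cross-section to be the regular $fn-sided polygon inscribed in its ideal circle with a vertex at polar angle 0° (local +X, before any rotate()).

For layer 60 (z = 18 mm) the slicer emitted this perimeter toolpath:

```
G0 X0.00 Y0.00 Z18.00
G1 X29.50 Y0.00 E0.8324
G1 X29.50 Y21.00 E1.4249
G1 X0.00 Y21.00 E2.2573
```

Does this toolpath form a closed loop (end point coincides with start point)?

no

Start point (G0): (0.00, 0.00). End point (last G1): the path does not return to the start — open.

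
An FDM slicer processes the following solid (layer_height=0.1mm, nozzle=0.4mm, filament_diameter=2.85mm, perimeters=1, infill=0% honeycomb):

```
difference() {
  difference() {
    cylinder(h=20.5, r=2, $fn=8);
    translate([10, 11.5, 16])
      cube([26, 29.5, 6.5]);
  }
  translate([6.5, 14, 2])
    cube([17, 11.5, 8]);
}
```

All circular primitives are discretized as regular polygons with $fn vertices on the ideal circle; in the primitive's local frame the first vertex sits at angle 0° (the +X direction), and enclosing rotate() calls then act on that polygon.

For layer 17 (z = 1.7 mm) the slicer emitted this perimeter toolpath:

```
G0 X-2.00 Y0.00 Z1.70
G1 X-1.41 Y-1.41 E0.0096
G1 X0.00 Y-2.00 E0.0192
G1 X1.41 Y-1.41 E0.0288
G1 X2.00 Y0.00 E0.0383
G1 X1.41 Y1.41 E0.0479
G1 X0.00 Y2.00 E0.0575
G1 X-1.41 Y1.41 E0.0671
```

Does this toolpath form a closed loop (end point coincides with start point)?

no

Start point (G0): (-2.00, 0.00). End point (last G1): the path does not return to the start — open.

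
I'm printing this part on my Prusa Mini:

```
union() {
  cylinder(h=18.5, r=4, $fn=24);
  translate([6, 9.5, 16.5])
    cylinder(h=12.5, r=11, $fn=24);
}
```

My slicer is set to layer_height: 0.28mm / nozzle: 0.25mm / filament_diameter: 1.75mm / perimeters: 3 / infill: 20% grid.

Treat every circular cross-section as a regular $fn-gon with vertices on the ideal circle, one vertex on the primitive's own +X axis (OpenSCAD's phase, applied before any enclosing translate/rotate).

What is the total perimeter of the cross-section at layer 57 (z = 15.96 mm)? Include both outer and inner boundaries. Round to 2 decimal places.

25.06 mm

At z = 15.96 mm: the cylinder: section is a regular 24-gon, circumradius r=4 (perimeter = 2·24·4.000·sin(180°/24) = 25.06 mm); the cylinder at (6, 9.5) is absent (z outside [16.5, 29]); Combining (union): only the r=4 cylinder is present, so the union is just that shape — boundary = 25.06 mm. Overall, the cross-section is a single solid region. Total boundary length (outer) = 25.06 mm.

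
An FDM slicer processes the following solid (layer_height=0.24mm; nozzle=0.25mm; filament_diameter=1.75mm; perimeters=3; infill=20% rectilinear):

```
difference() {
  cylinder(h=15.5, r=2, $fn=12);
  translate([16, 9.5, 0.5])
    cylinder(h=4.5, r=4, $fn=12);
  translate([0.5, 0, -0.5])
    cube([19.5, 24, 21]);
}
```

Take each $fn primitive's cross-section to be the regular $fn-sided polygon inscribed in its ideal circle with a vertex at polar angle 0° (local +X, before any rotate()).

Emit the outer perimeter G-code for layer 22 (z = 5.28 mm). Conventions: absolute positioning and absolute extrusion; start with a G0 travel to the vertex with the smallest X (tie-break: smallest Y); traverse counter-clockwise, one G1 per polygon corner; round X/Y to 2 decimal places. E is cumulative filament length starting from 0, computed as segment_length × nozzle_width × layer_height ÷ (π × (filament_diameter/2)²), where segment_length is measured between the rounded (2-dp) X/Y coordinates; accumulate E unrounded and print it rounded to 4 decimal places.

At z = 5.28 mm: the r=2 cylinder contributes a regular 12-gon of circumradius 2; the cylinder at (16, 9.5) does not reach this height (z outside [0.5, 5]); the cube at (0.5, 0) (footprint 19.5×24) is included at this height; After the difference (first − rest): starting from the r=2 cylinder, the 19.5×24 cube at (0.5, 0) partially overlaps it — only the 2.03 mm² overlap (of its 468.00 mm²) is removed, clipping the outline — 1 connected region. The outline is a single polygon with 12 vertices. Extrusion per mm of travel: 0.25 × 0.24 / (π × 0.875²) = 0.024945. Accumulating E over each segment gives final E = 0.3292.

G0 X-2.00 Y0.00 Z5.28
G1 X-1.73 Y-1.00 E0.0258
G1 X-1.00 Y-1.73 E0.0516
G1 X0.00 Y-2.00 E0.0774
G1 X1.00 Y-1.73 E0.1033
G1 X1.73 Y-1.00 E0.1290
G1 X2.00 Y0.00 E0.1549
G1 X0.50 Y0.00 E0.1923
G1 X0.50 Y1.87 E0.2389
G1 X0.00 Y2.00 E0.2518
G1 X-1.00 Y1.73 E0.2776
G1 X-1.73 Y1.00 E0.3034
G1 X-2.00 Y0.00 E0.3292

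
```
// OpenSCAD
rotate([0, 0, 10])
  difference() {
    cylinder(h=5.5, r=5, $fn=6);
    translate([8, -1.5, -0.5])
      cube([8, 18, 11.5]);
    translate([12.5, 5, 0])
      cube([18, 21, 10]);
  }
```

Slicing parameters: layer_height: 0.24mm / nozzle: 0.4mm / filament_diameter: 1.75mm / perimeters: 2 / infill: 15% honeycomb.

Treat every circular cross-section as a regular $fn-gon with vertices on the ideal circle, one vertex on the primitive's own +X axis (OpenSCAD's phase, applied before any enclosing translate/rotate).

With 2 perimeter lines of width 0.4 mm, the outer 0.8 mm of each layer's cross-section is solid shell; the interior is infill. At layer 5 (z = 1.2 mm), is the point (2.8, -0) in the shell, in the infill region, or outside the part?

infill

At z = 1.2 mm: the r=5 cylinder contributes a regular 6-gon of circumradius 5; the cube at (8, -1.5) (footprint 8×18) is included at this height; the cube at (12.5, 5) (footprint 18×21) is included at this height; After the difference (first − rest): starting from the r=5 cylinder, the 8×18 cube at (8, -1.5) misses the remaining region (no effect); the 18×21 cube at (12.5, 5) misses the remaining region (no effect) — 1 connected region; (rotated 10° about Z; rotation is an isometry so areas/perimeters/island counts are preserved). Overall, the cross-section is a single solid region. Undo the 10° rotation: the query point maps to (2.757, -0.486) in the un-rotated model frame. The nearest boundary edge runs (5.00, 0.00)→(2.50, -4.33); distance from the point to it = 1.70 mm. The point is inside the cross-section and 1.70 mm from the nearest boundary — more than the 0.8 mm shell width (2 × 0.4), so it's in the infill interior.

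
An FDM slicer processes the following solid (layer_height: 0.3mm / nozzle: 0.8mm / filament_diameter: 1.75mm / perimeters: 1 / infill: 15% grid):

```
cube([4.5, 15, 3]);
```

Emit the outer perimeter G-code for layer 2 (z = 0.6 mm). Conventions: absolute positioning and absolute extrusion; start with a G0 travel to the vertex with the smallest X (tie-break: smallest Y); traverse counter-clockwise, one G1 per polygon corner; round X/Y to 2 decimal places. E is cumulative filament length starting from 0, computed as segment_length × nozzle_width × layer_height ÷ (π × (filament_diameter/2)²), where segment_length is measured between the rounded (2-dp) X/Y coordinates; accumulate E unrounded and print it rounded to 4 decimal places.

At z = 0.6 mm: the cube (footprint 4.5×15) is included at this height. The outline is a single polygon with 4 vertices. Extrusion per mm of travel: 0.8 × 0.3 / (π × 0.875²) = 0.099780. Accumulating E over each segment gives final E = 3.8914.

G0 X0.00 Y0.00 Z0.60
G1 X4.50 Y0.00 E0.4490
G1 X4.50 Y15.00 E1.9457
G1 X0.00 Y15.00 E2.3947
G1 X0.00 Y0.00 E3.8914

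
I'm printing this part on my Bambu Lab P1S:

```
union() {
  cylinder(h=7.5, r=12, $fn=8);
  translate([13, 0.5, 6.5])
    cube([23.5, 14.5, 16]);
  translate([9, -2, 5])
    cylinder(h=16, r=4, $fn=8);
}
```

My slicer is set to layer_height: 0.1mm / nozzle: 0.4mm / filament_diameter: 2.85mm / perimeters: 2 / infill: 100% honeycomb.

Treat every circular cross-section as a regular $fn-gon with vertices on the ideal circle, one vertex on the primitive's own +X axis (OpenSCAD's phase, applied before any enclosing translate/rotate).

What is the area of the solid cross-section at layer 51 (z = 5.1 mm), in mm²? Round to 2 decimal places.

415.45 mm²

At z = 5.1 mm: the r=12 cylinder contributes a regular 8-gon of circumradius 12 (area = (8/2)·12.000²·sin(360°/8) = 407.29 mm²); the cube at (13, 0.5) does not reach this height (z outside [6.5, 22.5]); the r=4 cylinder at (9, -2) gives a regular 8-gon of circumradius 4 (constant along its height) (area = (8/2)·4.000²·sin(360°/8) = 45.25 mm²); Taking the union: the regions partially overlap — summed areas 452.55 mm² minus the doubly-counted overlap 37.10 mm² gives 415.45 mm² — area = 415.45 mm². Overall, the cross-section is a single solid region. Net area = 415.45 mm².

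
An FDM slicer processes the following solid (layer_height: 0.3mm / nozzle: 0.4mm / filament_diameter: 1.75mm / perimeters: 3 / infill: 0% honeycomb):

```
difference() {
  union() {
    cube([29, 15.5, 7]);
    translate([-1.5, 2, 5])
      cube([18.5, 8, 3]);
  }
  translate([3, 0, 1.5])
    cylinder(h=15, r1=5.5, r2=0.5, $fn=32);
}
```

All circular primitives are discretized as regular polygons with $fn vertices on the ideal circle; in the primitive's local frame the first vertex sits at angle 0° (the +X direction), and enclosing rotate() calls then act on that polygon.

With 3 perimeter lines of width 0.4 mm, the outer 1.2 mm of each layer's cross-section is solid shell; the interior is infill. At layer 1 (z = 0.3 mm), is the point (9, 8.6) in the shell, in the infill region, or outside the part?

At z = 0.3 mm: the cube (footprint 29×15.5) is included at this height; the cube at (-1.5, 2) is absent (z outside [5, 8]); Merging all regions: only the 29×15.5 cube is present, so the union is just that shape — 1 connected region; the cone at (3, 0) is absent (z outside [1.5, 16.5]); After the difference (first − rest): none of the subtracted shapes is present at this height, so that combined region is unchanged — 1 connected region. Overall, the cross-section is a single solid region. The nearest boundary edge runs (29.00, 15.50)→(0.00, 15.50); distance from the point to it = 6.90 mm. The point is inside the cross-section and 6.90 mm from the nearest boundary — more than the 1.2 mm shell width (3 × 0.4), so it's in the infill interior.

infill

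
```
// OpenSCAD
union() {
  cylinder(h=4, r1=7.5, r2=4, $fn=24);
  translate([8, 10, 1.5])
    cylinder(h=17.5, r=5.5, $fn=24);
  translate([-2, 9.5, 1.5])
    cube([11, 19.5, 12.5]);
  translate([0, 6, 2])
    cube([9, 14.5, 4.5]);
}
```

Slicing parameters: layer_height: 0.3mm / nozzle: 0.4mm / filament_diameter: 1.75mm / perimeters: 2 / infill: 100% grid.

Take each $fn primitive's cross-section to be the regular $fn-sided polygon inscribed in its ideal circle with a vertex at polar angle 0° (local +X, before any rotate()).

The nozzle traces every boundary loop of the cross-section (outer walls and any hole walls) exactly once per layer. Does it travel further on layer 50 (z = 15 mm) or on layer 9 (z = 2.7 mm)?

Layer 50 (z = 15): the cone does not reach this height (z outside [0, 4]); the r=5.5 cylinder at (8, 10) contributes a regular 24-gon of circumradius 5.5 (perimeter = 2·24·5.500·sin(180°/24) = 34.46 mm); the cube at (-2, 9.5) is not intersected at this z (z outside [1.5, 14]); the cube at (0, 6) is not intersected at this z (z outside [2, 6.5]); Combining (union): only the r=5.5 cylinder at (8, 10) is present, so the union is just that shape — boundary = 34.46 mm. So its perimeter = 34.46 mm. Layer 9 (z = 2.7): the cone contributes a regular 24-gon of circumradius 5.137 (interpolated between r1=7.5 and r2=4 at t=0.675) (perimeter = 2·24·5.137·sin(180°/24) = 32.19 mm); the r=5.5 cylinder at (8, 10) gives a regular 24-gon of circumradius 5.5 (constant along its height) (perimeter = 2·24·5.500·sin(180°/24) = 34.46 mm); the cube at (-2, 9.5) is present — its section is the full 11×19.5 rectangle (perimeter 61.00 mm); the cube at (0, 6) (footprint 9×14.5) is included at this height (perimeter 47.00 mm); Combining (union): the regions partially overlap (shared area 151.65 mm²), so the edge portions inside another operand are dropped and the merged outline is re-measured after clipping — boundary = 106.42 mm. So its perimeter = 106.42 mm. Layer 9 is larger (106.42 vs 34.46 mm).

layer 9 (z = 2.7 mm)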